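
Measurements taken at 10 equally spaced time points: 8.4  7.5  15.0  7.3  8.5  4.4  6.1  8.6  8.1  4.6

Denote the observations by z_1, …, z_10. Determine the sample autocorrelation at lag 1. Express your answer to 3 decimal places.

Mean z̄ = (8.4 + 7.5 + 15.0 + 7.3 + 8.5 + 4.4 + 6.1 + 8.6 + 8.1 + 4.6)/10 = 7.8500
Numerator Σ_{t=1}^{9}(z_t−z̄)(z_{t+1}−z̄) = -5.1275
Denominator Σ(z_t−z̄)² = 78.4250
r_1 = -5.1275 / 78.4250 = -0.065

-0.065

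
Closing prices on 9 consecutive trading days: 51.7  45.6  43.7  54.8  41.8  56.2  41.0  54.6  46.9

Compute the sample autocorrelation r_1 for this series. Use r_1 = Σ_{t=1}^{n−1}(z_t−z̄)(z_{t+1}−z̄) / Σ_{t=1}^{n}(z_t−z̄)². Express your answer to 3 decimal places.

-0.826

Mean z̄ = (51.7 + 45.6 + 43.7 + 54.8 + 41.8 + 56.2 + 41.0 + 54.6 + 46.9)/9 = 48.4778
Numerator Σ_{t=1}^{8}(z_t−z̄)(z_{t+1}−z̄) = -232.7005
Denominator Σ(z_t−z̄)² = 281.5756
r_1 = -232.7005 / 281.5756 = -0.826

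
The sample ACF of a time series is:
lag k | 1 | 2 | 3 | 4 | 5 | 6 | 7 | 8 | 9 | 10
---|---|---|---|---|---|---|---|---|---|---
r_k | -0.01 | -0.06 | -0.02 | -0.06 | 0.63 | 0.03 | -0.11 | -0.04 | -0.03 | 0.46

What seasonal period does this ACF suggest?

5

The largest autocorrelation is r_5 = 0.63, with a weaker echo at lag 10 (0.46); the remaining lags stay at or below 0.03.
The dominant spike at lag 5 indicates a seasonal period of 5.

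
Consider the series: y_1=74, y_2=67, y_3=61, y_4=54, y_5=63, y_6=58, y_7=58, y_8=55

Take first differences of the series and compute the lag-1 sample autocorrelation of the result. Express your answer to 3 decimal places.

-0.283

First differences Δy: -7, -6, -7, 9, -5, 0, -3
Mean of differences = -2.7143
Numerator Σ(Δy_t−Δȳ)(Δy_{t+1}−Δȳ) = -55.7959
Denominator Σ(Δy_t−Δȳ)² = 197.4286
r_1(Δy) = -55.7959 / 197.4286 = -0.283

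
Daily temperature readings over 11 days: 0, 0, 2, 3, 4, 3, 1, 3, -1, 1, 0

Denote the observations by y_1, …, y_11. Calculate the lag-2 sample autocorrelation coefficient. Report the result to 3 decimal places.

Mean ȳ = (0 + 0 + 2 + 3 + 4 + 3 + 1 + 3 − 1 + 1 + 0)/11 = 1.4545
Numerator Σ_{t=1}^{9}(y_t−ȳ)(y_{t+2}−ȳ) = 5.9504
Denominator Σ(y_t−ȳ)² = 26.7273
r_2 = 5.9504 / 26.7273 = 0.223

0.223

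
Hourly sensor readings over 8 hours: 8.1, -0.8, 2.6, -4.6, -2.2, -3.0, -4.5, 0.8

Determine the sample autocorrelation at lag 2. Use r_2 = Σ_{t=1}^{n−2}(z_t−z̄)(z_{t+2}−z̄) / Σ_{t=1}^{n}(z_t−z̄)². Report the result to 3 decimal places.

Mean z̄ = (8.1 − 0.8 + 2.6 − 4.6 − 2.2 − 3.0 − 4.5 + 0.8)/8 = -0.4500
Deviations from mean: 8.5500, -0.3500, 3.0500, -4.1500, -1.7500, -2.5500, -4.0500, 1.2500
Σ(z_t−z̄)(z_{t+2}−z̄) = (26.0775) + (1.4525) + (-5.3375) + (10.5825) + (7.0875) + (-3.1875) = 36.6750
Denominator Σ(z_t−z̄)² = 127.2800
r_2 = 36.6750 / 127.2800 = 0.288

0.288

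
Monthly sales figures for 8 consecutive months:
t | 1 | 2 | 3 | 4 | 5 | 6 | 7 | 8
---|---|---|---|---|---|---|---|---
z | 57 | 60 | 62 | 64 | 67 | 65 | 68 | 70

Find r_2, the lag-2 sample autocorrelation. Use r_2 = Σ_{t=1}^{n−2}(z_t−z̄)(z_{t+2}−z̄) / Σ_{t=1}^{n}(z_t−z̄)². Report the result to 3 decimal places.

Mean z̄ = (57 + 60 + 62 + 64 + 67 + 65 + 68 + 70)/8 = 64.1250
Deviations from mean: -7.1250, -4.1250, -2.1250, -0.1250, 2.8750, 0.8750, 3.8750, 5.8750
Numerator Σ_{t=1}^{6}(z_t−z̄)(z_{t+2}−z̄) = 25.7188
Denominator Σ(z_t−z̄)² = 130.8750
r_2 = 25.7188 / 130.8750 = 0.197

0.197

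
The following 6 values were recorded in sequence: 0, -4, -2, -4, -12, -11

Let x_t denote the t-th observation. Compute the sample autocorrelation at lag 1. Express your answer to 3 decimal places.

0.374

Mean x̄ = (0 − 4 − 2 − 4 − 12 − 11)/6 = -5.5000
Numerator Σ_{t=1}^{5}(x_t−x̄)(x_{t+1}−x̄) = 44.7500
Denominator Σ(x_t−x̄)² = 119.5000
r_1 = 44.7500 / 119.5000 = 0.374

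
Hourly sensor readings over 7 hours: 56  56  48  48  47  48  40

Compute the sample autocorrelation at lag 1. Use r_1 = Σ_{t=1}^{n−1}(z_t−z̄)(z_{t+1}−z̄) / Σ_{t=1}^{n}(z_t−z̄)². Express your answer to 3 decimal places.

0.301

Mean z̄ = (56 + 56 + 48 + 48 + 47 + 48 + 40)/7 = 49.0000
Deviations from mean: 7.0000, 7.0000, -1.0000, -1.0000, -2.0000, -1.0000, -9.0000
Σ(z_t−z̄)(z_{t+1}−z̄) = (49.0000) + (-7.0000) + (1.0000) + (2.0000) + (2.0000) + (9.0000) = 56.0000
Denominator Σ(z_t−z̄)² = 186.0000
r_1 = 56.0000 / 186.0000 = 0.301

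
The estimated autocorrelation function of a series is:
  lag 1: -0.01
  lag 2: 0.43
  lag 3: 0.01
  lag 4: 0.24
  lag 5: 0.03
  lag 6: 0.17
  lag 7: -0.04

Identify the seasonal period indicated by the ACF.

2

The largest autocorrelation is r_2 = 0.43, with weaker echoes at lags 4 (0.24) and 6 (0.17); the remaining lags stay at or below 0.03.
The dominant spike at lag 2 indicates a seasonal period of 2.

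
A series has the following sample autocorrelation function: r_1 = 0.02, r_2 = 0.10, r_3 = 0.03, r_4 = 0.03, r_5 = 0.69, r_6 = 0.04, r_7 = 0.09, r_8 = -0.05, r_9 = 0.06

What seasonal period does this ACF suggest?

5

The largest autocorrelation is r_5 = 0.69; the remaining lags stay at or below 0.10.
The dominant spike at lag 5 indicates a seasonal period of 5.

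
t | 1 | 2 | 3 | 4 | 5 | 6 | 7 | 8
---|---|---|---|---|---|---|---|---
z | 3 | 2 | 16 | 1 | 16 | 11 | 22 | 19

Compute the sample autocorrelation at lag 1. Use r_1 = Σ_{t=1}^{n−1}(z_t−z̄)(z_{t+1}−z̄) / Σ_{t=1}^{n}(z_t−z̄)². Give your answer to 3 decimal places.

0.030

Mean z̄ = (3 + 2 + 16 + 1 + 16 + 11 + 22 + 19)/8 = 11.2500
Deviations from mean: -8.2500, -9.2500, 4.7500, -10.2500, 4.7500, -0.2500, 10.7500, 7.7500
Numerator Σ_{t=1}^{7}(z_t−z̄)(z_{t+1}−z̄) = 14.4375
Denominator Σ(z_t−z̄)² = 479.5000
r_1 = 14.4375 / 479.5000 = 0.030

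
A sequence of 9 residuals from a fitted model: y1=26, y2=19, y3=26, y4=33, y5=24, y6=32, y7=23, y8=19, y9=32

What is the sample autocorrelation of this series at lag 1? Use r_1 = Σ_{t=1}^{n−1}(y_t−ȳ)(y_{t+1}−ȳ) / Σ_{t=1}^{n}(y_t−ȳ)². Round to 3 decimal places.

Mean ȳ = (26 + 19 + 26 + 33 + 24 + 32 + 23 + 19 + 32)/9 = 26.0000
Numerator Σ_{t=1}^{8}(y_t−ȳ)(y_{t+1}−ȳ) = -65.0000
Denominator Σ(y_t−ȳ)² = 232.0000
r_1 = -65.0000 / 232.0000 = -0.280

-0.280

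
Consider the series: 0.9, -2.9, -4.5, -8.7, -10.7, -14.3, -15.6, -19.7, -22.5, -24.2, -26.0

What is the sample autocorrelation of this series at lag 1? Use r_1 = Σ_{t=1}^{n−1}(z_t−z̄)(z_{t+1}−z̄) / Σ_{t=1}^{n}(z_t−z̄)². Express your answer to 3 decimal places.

Mean z̄ = (0.9 − 2.9 − 4.5 − 8.7 − 10.7 − 14.3 − 15.6 − 19.7 − 22.5 − 24.2 − 26.0)/11 = -13.4727
Numerator Σ_{t=1}^{10}(z_t−z̄)(z_{t+1}−z̄) = 603.0329
Denominator Σ(z_t−z̄)² = 826.8218
r_1 = 603.0329 / 826.8218 = 0.729

0.729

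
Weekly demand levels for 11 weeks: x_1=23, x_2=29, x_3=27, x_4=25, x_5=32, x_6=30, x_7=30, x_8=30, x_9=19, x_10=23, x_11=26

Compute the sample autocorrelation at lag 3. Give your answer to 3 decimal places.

Mean x̄ = (23 + 29 + 27 + 25 + 32 + 30 + 30 + 30 + 19 + 23 + 26)/11 = 26.7273
Numerator Σ_{t=1}^{8}(x_t−x̄)(x_{t+3}−x̄) = -8.9504
Denominator Σ(x_t−x̄)² = 156.1818
r_3 = -8.9504 / 156.1818 = -0.057

-0.057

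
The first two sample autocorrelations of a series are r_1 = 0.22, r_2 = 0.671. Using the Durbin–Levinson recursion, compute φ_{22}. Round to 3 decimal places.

φ_{22} = (r_2 − r_1²) / (1 − r_1²)
r_1² = (0.22)² = 0.0484
Numerator = 0.671 − 0.0484 = 0.6226; denominator = 1 − 0.0484 = 0.9516
φ_{22} = 0.6226 / 0.9516 = 0.654

0.654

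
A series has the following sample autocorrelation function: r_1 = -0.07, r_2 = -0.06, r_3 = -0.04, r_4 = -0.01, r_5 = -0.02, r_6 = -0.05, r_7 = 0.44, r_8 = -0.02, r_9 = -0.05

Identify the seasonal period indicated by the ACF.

The largest autocorrelation is r_7 = 0.44; the remaining lags stay at or below -0.01.
The dominant spike at lag 7 indicates a seasonal period of 7.

7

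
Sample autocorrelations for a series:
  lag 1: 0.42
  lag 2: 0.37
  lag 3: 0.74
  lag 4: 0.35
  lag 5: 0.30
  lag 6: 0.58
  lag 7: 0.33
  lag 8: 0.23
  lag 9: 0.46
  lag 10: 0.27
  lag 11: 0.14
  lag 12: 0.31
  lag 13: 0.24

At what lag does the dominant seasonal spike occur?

3

The largest autocorrelation is r_3 = 0.74, with weaker echoes at lags 6 (0.58) and 9 (0.46); the remaining lags stay at or below 0.42. The elevated value at lag 1 (0.42), dropping to 0.37 at lag 2, reflects decaying short-term dependence rather than seasonality.
The dominant spike at lag 3 indicates a seasonal period of 3.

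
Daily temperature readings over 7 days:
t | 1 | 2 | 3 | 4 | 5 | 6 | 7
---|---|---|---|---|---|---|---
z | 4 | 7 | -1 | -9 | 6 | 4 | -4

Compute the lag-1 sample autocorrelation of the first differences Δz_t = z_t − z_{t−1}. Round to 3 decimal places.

-0.238

First differences Δz: 3, -8, -8, 15, -2, -8
Mean of differences = -1.3333
Numerator Σ(Δz_t−Δz̄)(Δz_{t+1}−Δz̄) = -99.7778
Denominator Σ(Δz_t−Δz̄)² = 419.3333
r_1(Δz) = -99.7778 / 419.3333 = -0.238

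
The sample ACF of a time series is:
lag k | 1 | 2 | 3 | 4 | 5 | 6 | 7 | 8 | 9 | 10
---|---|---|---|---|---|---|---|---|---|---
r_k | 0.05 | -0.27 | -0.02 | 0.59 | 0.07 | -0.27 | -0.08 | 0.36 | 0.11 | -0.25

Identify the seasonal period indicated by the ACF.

4

The largest autocorrelation is r_4 = 0.59, with a weaker echo at lag 8 (0.36); the remaining lags stay at or below 0.11.
The dominant spike at lag 4 indicates a seasonal period of 4.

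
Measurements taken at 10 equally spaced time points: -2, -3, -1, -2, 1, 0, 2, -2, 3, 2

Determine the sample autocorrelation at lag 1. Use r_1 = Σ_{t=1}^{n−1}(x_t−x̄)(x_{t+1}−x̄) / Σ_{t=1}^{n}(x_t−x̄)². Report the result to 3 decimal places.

Mean x̄ = (-2 − 3 − 1 − 2 + 1 + 0 + 2 − 2 + 3 + 2)/10 = -0.2000
Numerator Σ_{t=1}^{9}(x_t−x̄)(x_{t+1}−x̄) = 4.5600
Denominator Σ(x_t−x̄)² = 39.6000
r_1 = 4.5600 / 39.6000 = 0.115

0.115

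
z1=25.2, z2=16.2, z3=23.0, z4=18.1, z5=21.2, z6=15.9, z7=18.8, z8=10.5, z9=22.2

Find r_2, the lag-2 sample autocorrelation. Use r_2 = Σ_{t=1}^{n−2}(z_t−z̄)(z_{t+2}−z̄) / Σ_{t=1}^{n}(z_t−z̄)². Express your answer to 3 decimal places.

Mean z̄ = (25.2 + 16.2 + 23.0 + 18.1 + 21.2 + 15.9 + 18.8 + 10.5 + 22.2)/9 = 19.0111
Σ(z_t−z̄)(z_{t+2}−z̄) = (24.6868) + (2.5612) + (8.7312) + (2.8346) + (-0.4621) + (26.4790) + (-0.6732) = 64.1575
Denominator Σ(z_t−z̄)² = 160.0689
r_2 = 64.1575 / 160.0689 = 0.401

0.401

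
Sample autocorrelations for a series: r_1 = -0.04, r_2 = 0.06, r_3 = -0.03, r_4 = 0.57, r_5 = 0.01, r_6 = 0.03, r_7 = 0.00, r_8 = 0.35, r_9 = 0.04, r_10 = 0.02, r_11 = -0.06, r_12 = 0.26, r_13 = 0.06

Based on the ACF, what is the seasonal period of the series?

4

The largest autocorrelation is r_4 = 0.57, with weaker echoes at lags 8 (0.35) and 12 (0.26); the remaining lags stay at or below 0.06.
The dominant spike at lag 4 indicates a seasonal period of 4.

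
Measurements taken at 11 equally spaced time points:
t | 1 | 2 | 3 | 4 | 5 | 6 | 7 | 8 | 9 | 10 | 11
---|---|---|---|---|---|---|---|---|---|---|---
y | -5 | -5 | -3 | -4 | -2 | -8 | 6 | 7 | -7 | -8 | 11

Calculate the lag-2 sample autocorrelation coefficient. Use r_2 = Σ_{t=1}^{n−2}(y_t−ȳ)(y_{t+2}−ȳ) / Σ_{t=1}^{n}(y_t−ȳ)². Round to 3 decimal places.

Mean ȳ = (-5 − 5 − 3 − 4 − 2 − 8 + 6 + 7 − 7 − 8 + 11)/11 = -1.6364
Numerator Σ_{t=1}^{9}(y_t−ȳ)(y_{t+2}−ȳ) = -193.3554
Denominator Σ(y_t−ȳ)² = 432.5455
r_2 = -193.3554 / 432.5455 = -0.447

-0.447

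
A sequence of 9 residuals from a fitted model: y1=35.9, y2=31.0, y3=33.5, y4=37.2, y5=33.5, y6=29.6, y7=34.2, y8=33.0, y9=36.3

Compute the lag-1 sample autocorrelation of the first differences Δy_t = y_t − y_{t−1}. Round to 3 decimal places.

First differences Δy: -4.9, 2.5, 3.7, -3.7, -3.9, 4.6, -1.2, 3.3
Mean of differences = 0.0500
Numerator Σ(Δy_t−Δȳ)(Δy_{t+1}−Δȳ) = -29.7825
Denominator Σ(Δy_t−Δȳ)² = 106.3200
r_1(Δy) = -29.7825 / 106.3200 = -0.280

-0.280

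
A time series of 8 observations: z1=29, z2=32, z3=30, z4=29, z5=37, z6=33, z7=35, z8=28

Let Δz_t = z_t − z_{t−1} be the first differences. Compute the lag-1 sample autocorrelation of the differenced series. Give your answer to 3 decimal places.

First differences Δz: 3, -2, -1, 8, -4, 2, -7
Mean of differences = -0.1429
Numerator Σ(Δz_t−Δz̄)(Δz_{t+1}−Δz̄) = -65.5918
Denominator Σ(Δz_t−Δz̄)² = 146.8571
r_1(Δz) = -65.5918 / 146.8571 = -0.447

-0.447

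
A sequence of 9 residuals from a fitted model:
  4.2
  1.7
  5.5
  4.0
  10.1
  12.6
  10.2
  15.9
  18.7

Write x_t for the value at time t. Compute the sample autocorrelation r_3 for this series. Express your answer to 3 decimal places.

0.147

Mean x̄ = (4.2 + 1.7 + 5.5 + 4.0 + 10.1 + 12.6 + 10.2 + 15.9 + 18.7)/9 = 9.2111
Σ(x_t−x̄)(x_{t+3}−x̄) = (26.1135) + (-6.6765) + (-12.5765) + (-5.1532) + (5.9457) + (32.1568) = 39.8096
Denominator Σ(x_t−x̄)² = 270.4889
r_3 = 39.8096 / 270.4889 = 0.147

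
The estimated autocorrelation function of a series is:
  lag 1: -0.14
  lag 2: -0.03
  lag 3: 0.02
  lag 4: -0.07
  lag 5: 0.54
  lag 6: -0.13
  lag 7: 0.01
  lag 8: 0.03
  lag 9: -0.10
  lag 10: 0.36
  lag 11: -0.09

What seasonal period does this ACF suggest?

The largest autocorrelation is r_5 = 0.54, with a weaker echo at lag 10 (0.36); the remaining lags stay at or below 0.03.
The dominant spike at lag 5 indicates a seasonal period of 5.

5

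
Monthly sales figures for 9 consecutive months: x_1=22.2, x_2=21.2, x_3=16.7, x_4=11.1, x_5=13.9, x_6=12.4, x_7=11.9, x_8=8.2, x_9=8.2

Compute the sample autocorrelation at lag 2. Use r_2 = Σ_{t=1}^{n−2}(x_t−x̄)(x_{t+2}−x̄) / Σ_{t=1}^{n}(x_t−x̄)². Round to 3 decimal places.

0.130

Mean x̄ = (22.2 + 21.2 + 16.7 + 11.1 + 13.9 + 12.4 + 11.9 + 8.2 + 8.2)/9 = 13.9778
Numerator Σ_{t=1}^{7}(x_t−x̄)(x_{t+2}−x̄) = 27.2101
Denominator Σ(x_t−x̄)² = 209.0356
r_2 = 27.2101 / 209.0356 = 0.130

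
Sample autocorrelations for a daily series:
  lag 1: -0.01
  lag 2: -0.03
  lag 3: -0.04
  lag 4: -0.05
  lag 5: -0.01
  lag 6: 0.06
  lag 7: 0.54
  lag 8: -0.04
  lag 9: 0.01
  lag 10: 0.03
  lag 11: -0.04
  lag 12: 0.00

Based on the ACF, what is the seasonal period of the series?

The largest autocorrelation is r_7 = 0.54; the remaining lags stay at or below 0.06.
The dominant spike at lag 7 indicates a seasonal period of 7.

7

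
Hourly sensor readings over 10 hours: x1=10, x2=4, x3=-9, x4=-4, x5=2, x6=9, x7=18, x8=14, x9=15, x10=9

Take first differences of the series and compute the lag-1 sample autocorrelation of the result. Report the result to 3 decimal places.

First differences Δx: -6, -13, 5, 6, 7, 9, -4, 1, -6
Mean of differences = -0.1111
Numerator Σ(Δx_t−Δx̄)(Δx_{t+1}−Δx̄) = 103.2099
Denominator Σ(Δx_t−Δx̄)² = 448.8889
r_1(Δx) = 103.2099 / 448.8889 = 0.230

0.230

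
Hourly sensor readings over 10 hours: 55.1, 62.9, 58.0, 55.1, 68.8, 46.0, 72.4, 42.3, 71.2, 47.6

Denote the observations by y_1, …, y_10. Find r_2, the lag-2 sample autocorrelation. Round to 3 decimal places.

Mean ȳ = (55.1 + 62.9 + 58.0 + 55.1 + 68.8 + 46.0 + 72.4 + 42.3 + 71.2 + 47.6)/10 = 57.9400
Numerator Σ_{t=1}^{8}(y_t−ȳ)(y_{t+2}−ȳ) = 717.5388
Denominator Σ(y_t−ȳ)² = 1037.6840
r_2 = 717.5388 / 1037.6840 = 0.691

0.691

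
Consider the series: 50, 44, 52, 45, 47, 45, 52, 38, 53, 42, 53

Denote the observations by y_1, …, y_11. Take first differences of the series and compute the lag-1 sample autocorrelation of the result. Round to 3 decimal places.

First differences Δy: -6, 8, -7, 2, -2, 7, -14, 15, -11, 11
Mean of differences = 0.3000
Numerator Σ(Δy_t−Δȳ)(Δy_{t+1}−Δȳ) = -729.4900
Denominator Σ(Δy_t−Δȳ)² = 868.1000
r_1(Δy) = -729.4900 / 868.1000 = -0.840

-0.840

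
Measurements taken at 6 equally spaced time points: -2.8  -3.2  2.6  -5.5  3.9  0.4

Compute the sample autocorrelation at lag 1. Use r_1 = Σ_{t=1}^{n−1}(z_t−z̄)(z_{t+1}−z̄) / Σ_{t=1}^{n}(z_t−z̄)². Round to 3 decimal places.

-0.535

Mean z̄ = (-2.8 − 3.2 + 2.6 − 5.5 + 3.9 + 0.4)/6 = -0.7667
Deviations from mean: -2.0333, -2.4333, 3.3667, -4.7333, 4.6667, 1.1667
Numerator Σ_{t=1}^{5}(z_t−z̄)(z_{t+1}−z̄) = -35.8244
Denominator Σ(z_t−z̄)² = 66.9333
r_1 = -35.8244 / 66.9333 = -0.535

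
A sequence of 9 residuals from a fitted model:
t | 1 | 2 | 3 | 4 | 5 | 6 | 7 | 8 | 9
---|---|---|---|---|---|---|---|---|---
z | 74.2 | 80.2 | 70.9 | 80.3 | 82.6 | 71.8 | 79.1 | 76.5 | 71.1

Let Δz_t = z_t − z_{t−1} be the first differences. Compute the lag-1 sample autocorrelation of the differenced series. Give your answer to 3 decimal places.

-0.551

First differences Δz: 6.0, -9.3, 9.4, 2.3, -10.8, 7.3, -2.6, -5.4
Mean of differences = -0.3875
Numerator Σ(Δz_t−Δz̄)(Δz_{t+1}−Δz̄) = -231.8039
Denominator Σ(Δz_t−Δz̄)² = 420.7888
r_1(Δz) = -231.8039 / 420.7888 = -0.551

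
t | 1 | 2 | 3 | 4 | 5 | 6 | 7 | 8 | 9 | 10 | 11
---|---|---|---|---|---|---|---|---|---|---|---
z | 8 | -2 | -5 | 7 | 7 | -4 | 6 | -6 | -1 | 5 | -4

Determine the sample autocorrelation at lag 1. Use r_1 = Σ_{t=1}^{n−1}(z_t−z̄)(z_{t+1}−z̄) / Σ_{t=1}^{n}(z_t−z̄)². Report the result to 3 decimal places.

-0.345

Mean z̄ = (8 − 2 − 5 + 7 + 7 − 4 + 6 − 6 − 1 + 5 − 4)/11 = 1.0000
Numerator Σ_{t=1}^{10}(z_t−z̄)(z_{t+1}−z̄) = -107.0000
Denominator Σ(z_t−z̄)² = 310.0000
r_1 = -107.0000 / 310.0000 = -0.345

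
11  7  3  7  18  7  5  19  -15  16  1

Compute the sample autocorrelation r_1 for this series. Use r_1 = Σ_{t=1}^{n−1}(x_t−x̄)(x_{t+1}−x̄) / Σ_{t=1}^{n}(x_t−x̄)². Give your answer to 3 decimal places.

-0.600

Mean x̄ = (11 + 7 + 3 + 7 + 18 + 7 + 5 + 19 − 15 + 16 + 1)/11 = 7.1818
Numerator Σ_{t=1}^{10}(x_t−x̄)(x_{t+1}−x̄) = -540.7603
Denominator Σ(x_t−x̄)² = 901.6364
r_1 = -540.7603 / 901.6364 = -0.600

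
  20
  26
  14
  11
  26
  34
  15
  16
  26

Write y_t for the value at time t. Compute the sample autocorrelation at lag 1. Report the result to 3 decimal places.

-0.063

Mean ȳ = (20 + 26 + 14 + 11 + 26 + 34 + 15 + 16 + 26)/9 = 20.8889
Numerator Σ_{t=1}^{8}(y_t−ȳ)(y_{t+1}−ȳ) = -28.5679
Denominator Σ(y_t−ȳ)² = 454.8889
r_1 = -28.5679 / 454.8889 = -0.063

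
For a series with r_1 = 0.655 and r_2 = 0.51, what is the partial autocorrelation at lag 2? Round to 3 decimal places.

0.142

φ_{22} = (r_2 − r_1²) / (1 − r_1²)
r_1² = (0.655)² = 0.429025
Numerator = 0.51 − 0.4290 = 0.0810; denominator = 1 − 0.4290 = 0.5710
φ_{22} = 0.0810 / 0.5710 = 0.142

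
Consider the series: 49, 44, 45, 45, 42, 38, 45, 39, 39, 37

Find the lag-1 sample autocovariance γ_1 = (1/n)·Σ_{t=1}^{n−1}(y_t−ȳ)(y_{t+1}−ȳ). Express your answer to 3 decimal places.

Mean ȳ = (49 + 44 + 45 + 45 + 42 + 38 + 45 + 39 + 39 + 37)/10 = 42.3000
Σ_{t=1}^{9}(y_t−ȳ)(y_{t+1}−ȳ) = 31.6100
γ_1 = 31.6100 / 10 = 3.161

3.161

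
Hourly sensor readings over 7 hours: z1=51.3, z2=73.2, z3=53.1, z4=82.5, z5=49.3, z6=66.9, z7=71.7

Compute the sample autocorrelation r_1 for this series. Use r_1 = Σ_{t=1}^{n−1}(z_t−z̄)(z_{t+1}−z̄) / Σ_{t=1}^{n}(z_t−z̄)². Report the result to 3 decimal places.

Mean z̄ = (51.3 + 73.2 + 53.1 + 82.5 + 49.3 + 66.9 + 71.7)/7 = 64.0000
Deviations from mean: -12.7000, 9.2000, -10.9000, 18.5000, -14.7000, 2.9000, 7.7000
Σ(z_t−z̄)(z_{t+1}−z̄) = (-116.8400) + (-100.2800) + (-201.6500) + (-271.9500) + (-42.6300) + (22.3300) = -711.0200
Denominator Σ(z_t−z̄)² = 990.7800
r_1 = -711.0200 / 990.7800 = -0.718

-0.718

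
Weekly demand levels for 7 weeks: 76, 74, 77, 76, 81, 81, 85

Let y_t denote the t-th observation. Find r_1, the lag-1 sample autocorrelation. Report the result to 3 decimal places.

0.426

Mean ȳ = (76 + 74 + 77 + 76 + 81 + 81 + 85)/7 = 78.5714
Deviations from mean: -2.5714, -4.5714, -1.5714, -2.5714, 2.4286, 2.4286, 6.4286
Σ(y_t−ȳ)(y_{t+1}−ȳ) = (11.7551) + (7.1837) + (4.0408) + (-6.2449) + (5.8980) + (15.6122) = 38.2449
Denominator Σ(y_t−ȳ)² = 89.7143
r_1 = 38.2449 / 89.7143 = 0.426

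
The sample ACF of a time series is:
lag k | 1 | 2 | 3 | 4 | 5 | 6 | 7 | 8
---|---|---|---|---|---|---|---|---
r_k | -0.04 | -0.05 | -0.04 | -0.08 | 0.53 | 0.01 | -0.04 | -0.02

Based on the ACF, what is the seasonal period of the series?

5

The largest autocorrelation is r_5 = 0.53; the remaining lags stay at or below 0.01.
The dominant spike at lag 5 indicates a seasonal period of 5.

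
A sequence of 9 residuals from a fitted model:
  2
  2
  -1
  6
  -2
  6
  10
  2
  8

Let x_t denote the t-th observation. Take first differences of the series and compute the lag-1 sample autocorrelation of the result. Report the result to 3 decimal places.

First differences Δx: 0, -3, 7, -8, 8, 4, -8, 6
Mean of differences = 0.7500
Numerator Σ(Δx_t−Δx̄)(Δx_{t+1}−Δx̄) = -189.5625
Denominator Σ(Δx_t−Δx̄)² = 297.5000
r_1(Δx) = -189.5625 / 297.5000 = -0.637

-0.637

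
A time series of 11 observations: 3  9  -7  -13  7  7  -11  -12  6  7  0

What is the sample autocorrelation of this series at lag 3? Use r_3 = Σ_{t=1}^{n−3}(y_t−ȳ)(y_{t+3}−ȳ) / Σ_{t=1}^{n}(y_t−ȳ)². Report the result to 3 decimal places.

-0.012

Mean ȳ = (3 + 9 − 7 − 13 + 7 + 7 − 11 − 12 + 6 + 7 + 0)/11 = -0.3636
Numerator Σ_{t=1}^{8}(y_t−ȳ)(y_{t+3}−ȳ) = -9.3967
Denominator Σ(y_t−ȳ)² = 754.5455
r_3 = -9.3967 / 754.5455 = -0.012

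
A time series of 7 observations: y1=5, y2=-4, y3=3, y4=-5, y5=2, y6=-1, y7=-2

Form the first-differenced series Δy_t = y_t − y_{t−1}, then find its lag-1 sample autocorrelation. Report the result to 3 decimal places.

-0.780

First differences Δy: -9, 7, -8, 7, -3, -1
Mean of differences = -1.1667
Numerator Σ(Δy_t−Δȳ)(Δy_{t+1}−Δȳ) = -190.8611
Denominator Σ(Δy_t−Δȳ)² = 244.8333
r_1(Δy) = -190.8611 / 244.8333 = -0.780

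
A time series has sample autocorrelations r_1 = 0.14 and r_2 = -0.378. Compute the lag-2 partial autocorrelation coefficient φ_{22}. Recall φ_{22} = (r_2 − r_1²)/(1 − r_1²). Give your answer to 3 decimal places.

-0.406

φ_{22} = (r_2 − r_1²) / (1 − r_1²)
r_1² = (0.14)² = 0.0196
Numerator = -0.378 − 0.0196 = -0.3976; denominator = 1 − 0.0196 = 0.9804
φ_{22} = -0.3976 / 0.9804 = -0.406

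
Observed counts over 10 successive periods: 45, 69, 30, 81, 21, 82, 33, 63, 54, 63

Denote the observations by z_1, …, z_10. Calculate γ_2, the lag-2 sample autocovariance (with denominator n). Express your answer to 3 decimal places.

319.638

Mean z̄ = (45 + 69 + 30 + 81 + 21 + 82 + 33 + 63 + 54 + 63)/10 = 54.1000
Σ_{t=1}^{8}(z_t−z̄)(z_{t+2}−z̄) = 3196.3800
γ_2 = 3196.3800 / 10 = 319.638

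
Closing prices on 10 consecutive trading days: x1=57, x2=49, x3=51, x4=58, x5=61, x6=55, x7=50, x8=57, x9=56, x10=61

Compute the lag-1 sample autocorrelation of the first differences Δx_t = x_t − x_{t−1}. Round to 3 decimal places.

-0.074

First differences Δx: -8, 2, 7, 3, -6, -5, 7, -1, 5
Mean of differences = 0.4444
Numerator Σ(Δx_t−Δx̄)(Δx_{t+1}−Δx̄) = -19.3086
Denominator Σ(Δx_t−Δx̄)² = 260.2222
r_1(Δx) = -19.3086 / 260.2222 = -0.074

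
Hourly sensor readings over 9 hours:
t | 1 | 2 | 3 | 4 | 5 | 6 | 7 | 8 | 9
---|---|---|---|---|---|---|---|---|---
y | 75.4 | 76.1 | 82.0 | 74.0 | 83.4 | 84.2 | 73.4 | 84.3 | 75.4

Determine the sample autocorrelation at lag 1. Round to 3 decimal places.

-0.513

Mean ȳ = (75.4 + 76.1 + 82.0 + 74.0 + 83.4 + 84.2 + 73.4 + 84.3 + 75.4)/9 = 78.6889
Numerator Σ_{t=1}^{8}(y_t−ȳ)(y_{t+1}−ȳ) = -88.9879
Denominator Σ(y_t−ȳ)² = 173.3089
r_1 = -88.9879 / 173.3089 = -0.513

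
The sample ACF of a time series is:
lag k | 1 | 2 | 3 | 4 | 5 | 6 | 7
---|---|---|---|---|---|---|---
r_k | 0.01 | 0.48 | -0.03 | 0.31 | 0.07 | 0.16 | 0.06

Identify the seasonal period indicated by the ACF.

2

The largest autocorrelation is r_2 = 0.48, with weaker echoes at lags 4 (0.31) and 6 (0.16); the remaining lags stay at or below 0.07.
The dominant spike at lag 2 indicates a seasonal period of 2.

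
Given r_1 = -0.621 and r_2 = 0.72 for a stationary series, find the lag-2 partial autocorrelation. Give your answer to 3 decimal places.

φ_{22} = (r_2 − r_1²) / (1 − r_1²)
r_1² = (-0.621)² = 0.385641
Numerator = 0.72 − 0.3856 = 0.3344; denominator = 1 − 0.3856 = 0.6144
φ_{22} = 0.3344 / 0.6144 = 0.544

0.544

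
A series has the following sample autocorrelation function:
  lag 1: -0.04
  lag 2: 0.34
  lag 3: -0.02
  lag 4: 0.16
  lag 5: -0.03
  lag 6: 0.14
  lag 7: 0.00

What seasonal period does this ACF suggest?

The largest autocorrelation is r_2 = 0.34, with a weaker echo at lag 4 (0.16); the remaining lags stay at or below 0.14.
The dominant spike at lag 2 indicates a seasonal period of 2.

2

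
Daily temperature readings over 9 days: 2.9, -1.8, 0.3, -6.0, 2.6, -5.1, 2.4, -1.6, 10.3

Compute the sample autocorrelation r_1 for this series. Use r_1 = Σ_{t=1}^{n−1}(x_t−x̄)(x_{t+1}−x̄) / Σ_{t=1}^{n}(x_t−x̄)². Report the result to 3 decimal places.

Mean x̄ = (2.9 − 1.8 + 0.3 − 6.0 + 2.6 − 5.1 + 2.4 − 1.6 + 10.3)/9 = 0.4444
Numerator Σ_{t=1}^{8}(x_t−x̄)(x_{t+1}−x̄) = -65.0886
Denominator Σ(x_t−x̄)² = 193.1422
r_1 = -65.0886 / 193.1422 = -0.337

-0.337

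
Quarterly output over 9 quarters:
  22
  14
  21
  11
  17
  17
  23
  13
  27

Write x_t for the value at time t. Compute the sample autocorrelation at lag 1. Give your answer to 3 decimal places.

-0.508

Mean x̄ = (22 + 14 + 21 + 11 + 17 + 17 + 23 + 13 + 27)/9 = 18.3333
Numerator Σ_{t=1}^{8}(x_t−x̄)(x_{t+1}−x̄) = -112.7778
Denominator Σ(x_t−x̄)² = 222.0000
r_1 = -112.7778 / 222.0000 = -0.508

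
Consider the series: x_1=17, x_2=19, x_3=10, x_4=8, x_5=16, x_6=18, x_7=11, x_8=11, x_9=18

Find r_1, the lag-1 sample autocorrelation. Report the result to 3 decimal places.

Mean x̄ = (17 + 19 + 10 + 8 + 16 + 18 + 11 + 11 + 18)/9 = 14.2222
Numerator Σ_{t=1}^{8}(x_t−x̄)(x_{t+1}−x̄) = 1.0617
Denominator Σ(x_t−x̄)² = 139.5556
r_1 = 1.0617 / 139.5556 = 0.008

0.008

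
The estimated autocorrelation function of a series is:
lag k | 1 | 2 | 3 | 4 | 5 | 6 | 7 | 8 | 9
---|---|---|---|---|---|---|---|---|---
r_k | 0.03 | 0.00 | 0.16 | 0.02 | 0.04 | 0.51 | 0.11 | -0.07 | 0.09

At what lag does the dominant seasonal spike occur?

The largest autocorrelation is r_6 = 0.51; the remaining lags stay at or below 0.16.
The dominant spike at lag 6 indicates a seasonal period of 6.

6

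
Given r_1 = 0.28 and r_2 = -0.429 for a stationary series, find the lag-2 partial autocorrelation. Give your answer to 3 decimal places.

φ_{22} = (r_2 − r_1²) / (1 − r_1²)
r_1² = (0.28)² = 0.0784
Numerator = -0.429 − 0.0784 = -0.5074; denominator = 1 − 0.0784 = 0.9216
φ_{22} = -0.5074 / 0.9216 = -0.551

-0.551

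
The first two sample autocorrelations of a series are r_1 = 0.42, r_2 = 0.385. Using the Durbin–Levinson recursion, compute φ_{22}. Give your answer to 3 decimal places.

φ_{22} = (r_2 − r_1²) / (1 − r_1²)
r_1² = (0.42)² = 0.1764
Numerator = 0.385 − 0.1764 = 0.2086; denominator = 1 − 0.1764 = 0.8236
φ_{22} = 0.2086 / 0.8236 = 0.253

0.253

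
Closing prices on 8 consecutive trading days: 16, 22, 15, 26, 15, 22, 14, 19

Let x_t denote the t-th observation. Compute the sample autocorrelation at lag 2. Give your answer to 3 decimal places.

0.686

Mean x̄ = (16 + 22 + 15 + 26 + 15 + 22 + 14 + 19)/8 = 18.6250
Σ(x_t−x̄)(x_{t+2}−x̄) = (9.5156) + (24.8906) + (13.1406) + (24.8906) + (16.7656) + (1.2656) = 90.4688
Denominator Σ(x_t−x̄)² = 131.8750
r_2 = 90.4688 / 131.8750 = 0.686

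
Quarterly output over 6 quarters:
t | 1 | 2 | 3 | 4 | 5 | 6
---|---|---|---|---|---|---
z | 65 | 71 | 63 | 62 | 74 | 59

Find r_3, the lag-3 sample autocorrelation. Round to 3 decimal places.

0.396

Mean z̄ = (65 + 71 + 63 + 62 + 74 + 59)/6 = 65.6667
Deviations from mean: -0.6667, 5.3333, -2.6667, -3.6667, 8.3333, -6.6667
Σ(z_t−z̄)(z_{t+3}−z̄) = (2.4444) + (44.4444) + (17.7778) = 64.6667
Denominator Σ(z_t−z̄)² = 163.3333
r_3 = 64.6667 / 163.3333 = 0.396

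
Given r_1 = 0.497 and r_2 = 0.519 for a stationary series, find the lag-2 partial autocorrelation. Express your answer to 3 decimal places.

0.361

φ_{22} = (r_2 − r_1²) / (1 − r_1²)
r_1² = (0.497)² = 0.247009
Numerator = 0.519 − 0.2470 = 0.2720; denominator = 1 − 0.2470 = 0.7530
φ_{22} = 0.2720 / 0.7530 = 0.361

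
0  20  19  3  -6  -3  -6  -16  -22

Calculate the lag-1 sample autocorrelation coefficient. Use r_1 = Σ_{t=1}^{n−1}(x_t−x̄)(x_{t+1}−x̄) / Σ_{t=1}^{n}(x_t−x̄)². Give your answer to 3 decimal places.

Mean x̄ = (0 + 20 + 19 + 3 − 6 − 3 − 6 − 16 − 22)/9 = -1.2222
Numerator Σ_{t=1}^{8}(x_t−x̄)(x_{t+1}−x̄) = 914.9506
Denominator Σ(x_t−x̄)² = 1577.5556
r_1 = 914.9506 / 1577.5556 = 0.580

0.580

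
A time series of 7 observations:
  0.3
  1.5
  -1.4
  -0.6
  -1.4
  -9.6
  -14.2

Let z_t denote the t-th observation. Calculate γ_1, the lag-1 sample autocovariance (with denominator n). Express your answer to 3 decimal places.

Mean z̄ = (0.3 + 1.5 − 1.4 − 0.6 − 1.4 − 9.6 − 14.2)/7 = -3.6286
Σ_{t=1}^{6}(z_t−z̄)(z_{t+1}−z̄) = 94.8949
γ_1 = 94.8949 / 7 = 13.556

13.556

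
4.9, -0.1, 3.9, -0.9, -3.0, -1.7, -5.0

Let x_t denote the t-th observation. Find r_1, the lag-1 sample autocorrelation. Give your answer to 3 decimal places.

0.149

Mean x̄ = (4.9 − 0.1 + 3.9 − 0.9 − 3.0 − 1.7 − 5.0)/7 = -0.2714
Deviations from mean: 5.1714, 0.1714, 4.1714, -0.6286, -2.7286, -1.4286, -4.7286
Σ(x_t−x̄)(x_{t+1}−x̄) = (0.8865) + (0.7151) + (-2.6220) + (1.7151) + (3.8980) + (6.7551) = 11.3478
Denominator Σ(x_t−x̄)² = 76.4143
r_1 = 11.3478 / 76.4143 = 0.149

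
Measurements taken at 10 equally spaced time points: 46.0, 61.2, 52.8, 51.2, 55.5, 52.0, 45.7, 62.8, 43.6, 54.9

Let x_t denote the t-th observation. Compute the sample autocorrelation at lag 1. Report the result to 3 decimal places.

Mean x̄ = (46.0 + 61.2 + 52.8 + 51.2 + 55.5 + 52.0 + 45.7 + 62.8 + 43.6 + 54.9)/10 = 52.5700
Numerator Σ_{t=1}^{9}(x_t−x̄)(x_{t+1}−x̄) = -239.7409
Denominator Σ(x_t−x̄)² = 366.2210
r_1 = -239.7409 / 366.2210 = -0.655

-0.655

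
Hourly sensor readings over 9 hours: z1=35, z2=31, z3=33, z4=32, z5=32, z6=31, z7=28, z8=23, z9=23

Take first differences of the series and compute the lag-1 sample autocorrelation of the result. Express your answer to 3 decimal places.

-0.164

First differences Δz: -4, 2, -1, 0, -1, -3, -5, 0
Mean of differences = -1.5000
Numerator Σ(Δz_t−Δz̄)(Δz_{t+1}−Δz̄) = -6.2500
Denominator Σ(Δz_t−Δz̄)² = 38.0000
r_1(Δz) = -6.2500 / 38.0000 = -0.164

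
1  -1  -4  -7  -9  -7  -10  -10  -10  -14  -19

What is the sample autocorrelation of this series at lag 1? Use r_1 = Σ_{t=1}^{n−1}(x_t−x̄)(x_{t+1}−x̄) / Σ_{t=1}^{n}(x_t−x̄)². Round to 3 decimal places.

0.557

Mean x̄ = (1 − 1 − 4 − 7 − 9 − 7 − 10 − 10 − 10 − 14 − 19)/11 = -8.1818
Numerator Σ_{t=1}^{10}(x_t−x̄)(x_{t+1}−x̄) = 176.9669
Denominator Σ(x_t−x̄)² = 317.6364
r_1 = 176.9669 / 317.6364 = 0.557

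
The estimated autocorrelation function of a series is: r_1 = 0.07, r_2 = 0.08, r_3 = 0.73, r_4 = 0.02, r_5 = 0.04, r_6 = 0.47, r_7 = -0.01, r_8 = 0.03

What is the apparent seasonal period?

3

The largest autocorrelation is r_3 = 0.73, with a weaker echo at lag 6 (0.47); the remaining lags stay at or below 0.08.
The dominant spike at lag 3 indicates a seasonal period of 3.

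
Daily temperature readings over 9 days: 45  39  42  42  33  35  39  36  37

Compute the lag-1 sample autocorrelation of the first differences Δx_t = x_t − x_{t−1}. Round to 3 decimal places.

First differences Δx: -6, 3, 0, -9, 2, 4, -3, 1
Mean of differences = -1.0000
Numerator Σ(Δx_t−Δx̄)(Δx_{t+1}−Δx̄) = -47.0000
Denominator Σ(Δx_t−Δx̄)² = 148.0000
r_1(Δx) = -47.0000 / 148.0000 = -0.318

-0.318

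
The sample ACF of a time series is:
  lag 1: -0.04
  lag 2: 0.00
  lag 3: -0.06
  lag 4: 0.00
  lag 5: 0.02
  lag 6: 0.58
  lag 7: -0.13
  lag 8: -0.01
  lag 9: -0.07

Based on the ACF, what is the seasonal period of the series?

The largest autocorrelation is r_6 = 0.58; the remaining lags stay at or below 0.02.
The dominant spike at lag 6 indicates a seasonal period of 6.

6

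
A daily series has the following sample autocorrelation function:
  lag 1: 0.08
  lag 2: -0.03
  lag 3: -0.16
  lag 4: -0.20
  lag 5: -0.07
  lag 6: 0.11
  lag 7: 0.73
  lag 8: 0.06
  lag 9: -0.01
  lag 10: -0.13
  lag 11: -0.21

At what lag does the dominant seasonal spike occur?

7

The largest autocorrelation is r_7 = 0.73; the remaining lags stay at or below 0.11.
The dominant spike at lag 7 indicates a seasonal period of 7.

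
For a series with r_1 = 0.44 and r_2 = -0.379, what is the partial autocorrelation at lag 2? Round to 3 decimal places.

φ_{22} = (r_2 − r_1²) / (1 − r_1²)
r_1² = (0.44)² = 0.1936
Numerator = -0.379 − 0.1936 = -0.5726; denominator = 1 − 0.1936 = 0.8064
φ_{22} = -0.5726 / 0.8064 = -0.710

-0.710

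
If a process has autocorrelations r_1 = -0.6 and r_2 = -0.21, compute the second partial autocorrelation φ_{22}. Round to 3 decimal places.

-0.891

φ_{22} = (r_2 − r_1²) / (1 − r_1²)
r_1² = (-0.6)² = 0.36
Numerator = -0.21 − 0.3600 = -0.5700; denominator = 1 − 0.3600 = 0.6400
φ_{22} = -0.5700 / 0.6400 = -0.891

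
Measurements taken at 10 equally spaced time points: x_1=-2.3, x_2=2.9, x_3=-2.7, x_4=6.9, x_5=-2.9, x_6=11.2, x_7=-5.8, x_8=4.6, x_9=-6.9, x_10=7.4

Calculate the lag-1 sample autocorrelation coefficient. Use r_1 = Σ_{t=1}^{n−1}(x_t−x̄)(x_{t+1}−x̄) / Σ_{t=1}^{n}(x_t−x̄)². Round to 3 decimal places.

-0.786

Mean x̄ = (-2.3 + 2.9 − 2.7 + 6.9 − 2.9 + 11.2 − 5.8 + 4.6 − 6.9 + 7.4)/10 = 1.2400
Numerator Σ_{t=1}^{9}(x_t−x̄)(x_{t+1}−x̄) = -270.6496
Denominator Σ(x_t−x̄)² = 344.2440
r_1 = -270.6496 / 344.2440 = -0.786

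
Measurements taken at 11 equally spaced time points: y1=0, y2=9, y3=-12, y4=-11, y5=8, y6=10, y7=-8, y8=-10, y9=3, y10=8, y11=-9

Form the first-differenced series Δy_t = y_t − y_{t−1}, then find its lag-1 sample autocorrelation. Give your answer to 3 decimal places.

-0.119

First differences Δy: 9, -21, 1, 19, 2, -18, -2, 13, 5, -17
Mean of differences = -0.9000
Numerator Σ(Δy_t−Δȳ)(Δy_{t+1}−Δȳ) = -200.7100
Denominator Σ(Δy_t−Δȳ)² = 1690.9000
r_1(Δy) = -200.7100 / 1690.9000 = -0.119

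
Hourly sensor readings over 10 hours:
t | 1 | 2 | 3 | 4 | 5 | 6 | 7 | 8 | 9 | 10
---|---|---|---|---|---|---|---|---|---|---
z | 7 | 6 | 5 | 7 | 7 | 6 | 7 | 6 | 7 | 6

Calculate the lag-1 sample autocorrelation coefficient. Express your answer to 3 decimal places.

-0.309

Mean z̄ = (7 + 6 + 5 + 7 + 7 + 6 + 7 + 6 + 7 + 6)/10 = 6.4000
Numerator Σ_{t=1}^{9}(z_t−z̄)(z_{t+1}−z̄) = -1.3600
Denominator Σ(z_t−z̄)² = 4.4000
r_1 = -1.3600 / 4.4000 = -0.309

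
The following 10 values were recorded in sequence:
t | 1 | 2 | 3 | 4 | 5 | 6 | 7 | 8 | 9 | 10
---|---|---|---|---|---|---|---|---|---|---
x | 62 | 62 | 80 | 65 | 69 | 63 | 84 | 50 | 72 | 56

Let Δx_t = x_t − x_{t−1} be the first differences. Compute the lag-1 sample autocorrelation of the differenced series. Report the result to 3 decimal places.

-0.780

First differences Δx: 0, 18, -15, 4, -6, 21, -34, 22, -16
Mean of differences = -0.6667
Numerator Σ(Δx_t−Δx̄)(Δx_{t+1}−Δx̄) = -2287.7778
Denominator Σ(Δx_t−Δx̄)² = 2934.0000
r_1(Δx) = -2287.7778 / 2934.0000 = -0.780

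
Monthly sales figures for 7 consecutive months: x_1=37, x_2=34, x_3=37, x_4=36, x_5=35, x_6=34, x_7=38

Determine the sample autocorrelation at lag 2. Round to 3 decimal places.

Mean x̄ = (37 + 34 + 37 + 36 + 35 + 34 + 38)/7 = 35.8571
Σ(x_t−x̄)(x_{t+2}−x̄) = (1.3061) + (-0.2653) + (-0.9796) + (-0.2653) + (-1.8367) = -2.0408
Denominator Σ(x_t−x̄)² = 14.8571
r_2 = -2.0408 / 14.8571 = -0.137

-0.137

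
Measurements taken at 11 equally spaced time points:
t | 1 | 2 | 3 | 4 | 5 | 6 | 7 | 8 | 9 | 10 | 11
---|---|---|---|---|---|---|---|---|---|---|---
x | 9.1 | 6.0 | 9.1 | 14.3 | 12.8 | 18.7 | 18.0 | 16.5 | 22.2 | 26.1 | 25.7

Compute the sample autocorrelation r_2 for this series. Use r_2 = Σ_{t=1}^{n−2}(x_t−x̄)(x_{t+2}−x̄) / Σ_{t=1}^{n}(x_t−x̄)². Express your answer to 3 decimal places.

0.341

Mean x̄ = (9.1 + 6.0 + 9.1 + 14.3 + 12.8 + 18.7 + 18.0 + 16.5 + 22.2 + 26.1 + 25.7)/11 = 16.2273
Numerator Σ_{t=1}^{9}(x_t−x̄)(x_{t+2}−x̄) = 154.6276
Denominator Σ(x_t−x̄)² = 453.8618
r_2 = 154.6276 / 453.8618 = 0.341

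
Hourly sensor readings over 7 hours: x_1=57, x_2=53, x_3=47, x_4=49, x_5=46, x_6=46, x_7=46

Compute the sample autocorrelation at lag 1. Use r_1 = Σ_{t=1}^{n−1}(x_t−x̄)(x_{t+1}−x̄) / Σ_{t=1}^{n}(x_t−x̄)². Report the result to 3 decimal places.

Mean x̄ = (57 + 53 + 47 + 49 + 46 + 46 + 46)/7 = 49.1429
Deviations from mean: 7.8571, 3.8571, -2.1429, -0.1429, -3.1429, -3.1429, -3.1429
Σ(x_t−x̄)(x_{t+1}−x̄) = (30.3061) + (-8.2653) + (0.3061) + (0.4490) + (9.8776) + (9.8776) = 42.5510
Denominator Σ(x_t−x̄)² = 110.8571
r_1 = 42.5510 / 110.8571 = 0.384

0.384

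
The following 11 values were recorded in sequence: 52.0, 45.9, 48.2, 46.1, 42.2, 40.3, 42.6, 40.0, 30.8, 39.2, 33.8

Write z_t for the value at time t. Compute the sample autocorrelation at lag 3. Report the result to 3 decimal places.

0.178

Mean z̄ = (52.0 + 45.9 + 48.2 + 46.1 + 42.2 + 40.3 + 42.6 + 40.0 + 30.8 + 39.2 + 33.8)/11 = 41.9182
Numerator Σ_{t=1}^{8}(z_t−z̄)(z_{t+3}−z̄) = 67.1381
Denominator Σ(z_t−z̄)² = 378.1964
r_3 = 67.1381 / 378.1964 = 0.178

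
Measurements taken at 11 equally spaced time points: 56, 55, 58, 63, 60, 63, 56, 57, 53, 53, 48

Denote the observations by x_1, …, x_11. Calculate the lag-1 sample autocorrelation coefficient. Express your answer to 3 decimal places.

Mean x̄ = (56 + 55 + 58 + 63 + 60 + 63 + 56 + 57 + 53 + 53 + 48)/11 = 56.5455
Numerator Σ_{t=1}^{10}(x_t−x̄)(x_{t+1}−x̄) = 90.0661
Denominator Σ(x_t−x̄)² = 198.7273
r_1 = 90.0661 / 198.7273 = 0.453

0.453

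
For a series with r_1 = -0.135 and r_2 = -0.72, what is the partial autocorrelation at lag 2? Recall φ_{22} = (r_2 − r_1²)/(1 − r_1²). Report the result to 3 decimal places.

φ_{22} = (r_2 − r_1²) / (1 − r_1²)
r_1² = (-0.135)² = 0.018225
Numerator = -0.72 − 0.0182 = -0.7382; denominator = 1 − 0.0182 = 0.9818
φ_{22} = -0.7382 / 0.9818 = -0.752

-0.752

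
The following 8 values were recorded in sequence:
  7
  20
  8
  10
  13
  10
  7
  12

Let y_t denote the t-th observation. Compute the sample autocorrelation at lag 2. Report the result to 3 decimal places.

-0.089

Mean ȳ = (7 + 20 + 8 + 10 + 13 + 10 + 7 + 12)/8 = 10.8750
Numerator Σ_{t=1}^{6}(y_t−ȳ)(y_{t+2}−ȳ) = -11.4063
Denominator Σ(y_t−ȳ)² = 128.8750
r_2 = -11.4063 / 128.8750 = -0.089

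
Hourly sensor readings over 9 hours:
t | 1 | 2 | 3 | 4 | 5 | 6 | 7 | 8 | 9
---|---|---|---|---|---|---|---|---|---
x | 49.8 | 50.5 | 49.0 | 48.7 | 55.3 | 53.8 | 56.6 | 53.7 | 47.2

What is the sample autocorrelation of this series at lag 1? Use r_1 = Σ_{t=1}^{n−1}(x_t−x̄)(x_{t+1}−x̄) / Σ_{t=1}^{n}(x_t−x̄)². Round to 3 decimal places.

0.252

Mean x̄ = (49.8 + 50.5 + 49.0 + 48.7 + 55.3 + 53.8 + 56.6 + 53.7 + 47.2)/9 = 51.6222
Numerator Σ_{t=1}^{8}(x_t−x̄)(x_{t+1}−x̄) = 21.9073
Denominator Σ(x_t−x̄)² = 86.9156
r_1 = 21.9073 / 86.9156 = 0.252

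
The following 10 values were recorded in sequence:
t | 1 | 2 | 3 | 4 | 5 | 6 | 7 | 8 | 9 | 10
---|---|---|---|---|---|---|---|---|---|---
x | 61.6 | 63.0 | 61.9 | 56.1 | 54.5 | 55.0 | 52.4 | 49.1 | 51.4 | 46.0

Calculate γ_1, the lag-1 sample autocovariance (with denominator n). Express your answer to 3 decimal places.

Mean x̄ = (61.6 + 63.0 + 61.9 + 56.1 + 54.5 + 55.0 + 52.4 + 49.1 + 51.4 + 46.0)/10 = 55.1000
Σ_{t=1}^{9}(x_t−x̄)(x_{t+1}−x̄) = 183.6700
γ_1 = 183.6700 / 10 = 18.367

18.367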